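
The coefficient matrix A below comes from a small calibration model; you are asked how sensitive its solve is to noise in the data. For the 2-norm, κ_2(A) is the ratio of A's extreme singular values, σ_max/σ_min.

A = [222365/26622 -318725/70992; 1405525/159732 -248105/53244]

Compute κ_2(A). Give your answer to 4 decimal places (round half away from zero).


324.0000

M = AᵀA = [262681925/1784592 -93396875/1189728; -93396875/1189728 132836825/3172608]. tr(M)=317555425/1679616, det(M)=9150625/26873856
char-poly roots: 3025/16 and 3025/1679616
κ = σ_max/σ_min = (55/4)/(55/1296) = 324.0000


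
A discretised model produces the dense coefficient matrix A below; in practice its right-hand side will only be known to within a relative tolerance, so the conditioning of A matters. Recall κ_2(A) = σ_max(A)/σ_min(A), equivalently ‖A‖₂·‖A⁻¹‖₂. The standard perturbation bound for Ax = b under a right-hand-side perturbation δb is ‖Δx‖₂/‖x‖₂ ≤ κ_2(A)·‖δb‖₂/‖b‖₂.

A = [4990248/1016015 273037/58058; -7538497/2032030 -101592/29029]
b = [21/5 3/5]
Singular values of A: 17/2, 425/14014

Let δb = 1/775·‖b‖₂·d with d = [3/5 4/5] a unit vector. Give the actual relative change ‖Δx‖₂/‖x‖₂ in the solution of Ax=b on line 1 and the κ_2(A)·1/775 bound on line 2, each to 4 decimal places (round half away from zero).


from the listed singular values, σ₁ = 17/2, σ_n = 425/14014
condition number: (17/2) ÷ (425/14014) = 280.2800
worst-case relative error ≤ 280.2800 × 1/775 = 0.3617
solve Ax = b  →  x = [-67.9667 71.8768]
‖b‖₂ = 4.2426 and ‖x‖₂ = 98.9230
with δb = [0.0033 0.0044], A·Δx = δb → ‖Δx‖ = 0.1805
dividing the unrounded norms, ‖Δx‖/‖x‖ = 0.0018
realised/bound (from unrounded values) ≈ 0.0050

0.0018
0.3617


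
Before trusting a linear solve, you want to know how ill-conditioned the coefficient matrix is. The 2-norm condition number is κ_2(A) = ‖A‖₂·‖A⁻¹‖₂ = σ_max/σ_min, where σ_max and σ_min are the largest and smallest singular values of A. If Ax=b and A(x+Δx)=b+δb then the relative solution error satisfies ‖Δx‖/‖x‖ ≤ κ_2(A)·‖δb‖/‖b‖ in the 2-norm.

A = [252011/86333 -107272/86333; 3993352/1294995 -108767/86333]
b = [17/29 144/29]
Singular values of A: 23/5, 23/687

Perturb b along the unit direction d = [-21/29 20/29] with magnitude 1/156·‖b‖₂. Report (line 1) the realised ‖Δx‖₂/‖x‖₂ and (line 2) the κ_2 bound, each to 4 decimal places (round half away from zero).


σ_max = 23/5, σ_min = 23/687
κ = σ_max/σ_min = (23/5)/(23/687) = 137.4000
bound on ‖Δx‖/‖x‖: κ·ε = 137.4000·1/156 = 0.8808
solve Ax = b  →  x = [35.2676 82.3813]
‖b‖₂ = 5.0000 and ‖x‖₂ = 89.6129
re-solving with b+δb shifts x by Δx of norm 0.9574
realised ‖Δx‖/‖x‖ = 0.0107
tightness: 0.0107 against a bound of 0.8808 (unrounded ratio ≈ 0.0121)

0.0107
0.8808


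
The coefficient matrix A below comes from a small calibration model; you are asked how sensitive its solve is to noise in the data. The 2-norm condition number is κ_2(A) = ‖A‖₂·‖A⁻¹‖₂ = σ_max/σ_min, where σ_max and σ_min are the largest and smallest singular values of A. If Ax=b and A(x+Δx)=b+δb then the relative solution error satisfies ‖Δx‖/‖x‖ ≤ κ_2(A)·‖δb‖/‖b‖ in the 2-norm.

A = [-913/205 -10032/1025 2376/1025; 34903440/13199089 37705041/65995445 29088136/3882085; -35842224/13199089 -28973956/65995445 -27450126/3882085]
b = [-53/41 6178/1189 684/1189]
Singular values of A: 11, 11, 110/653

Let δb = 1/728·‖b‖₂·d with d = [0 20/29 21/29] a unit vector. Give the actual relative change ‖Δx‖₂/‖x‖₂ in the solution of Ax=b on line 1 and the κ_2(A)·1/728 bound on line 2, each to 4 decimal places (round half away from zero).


0.0018
0.0897

largest singular value 11, smallest 110/653
condition number: 11 ÷ (110/653) = 65.3000
κ_2(A)·‖δb‖/‖b‖ = 0.0897
solve Ax = b  →  x = [-19.9609 10.8519 6.9105]
2-norm of b is 5.3852; of x, 23.7477
with δb = [0.0000 0.0051 0.0054], A·Δx = δb → ‖Δx‖ = 0.0439
dividing the unrounded norms, ‖Δx‖/‖x‖ = 0.0018
tightness: 0.0018 against a bound of 0.0897 (unrounded ratio ≈ 0.0206)


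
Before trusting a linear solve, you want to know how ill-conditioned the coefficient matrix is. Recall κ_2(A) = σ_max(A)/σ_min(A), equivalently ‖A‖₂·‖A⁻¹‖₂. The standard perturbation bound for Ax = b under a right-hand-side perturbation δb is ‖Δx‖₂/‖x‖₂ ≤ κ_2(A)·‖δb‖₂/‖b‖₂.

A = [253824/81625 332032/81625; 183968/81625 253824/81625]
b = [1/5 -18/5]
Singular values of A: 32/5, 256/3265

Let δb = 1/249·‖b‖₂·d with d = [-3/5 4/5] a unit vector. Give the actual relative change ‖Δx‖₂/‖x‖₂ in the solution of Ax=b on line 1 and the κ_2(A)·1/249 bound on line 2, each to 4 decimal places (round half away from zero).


σ_max = 32/5, σ_min = 256/3265
condition number: (32/5) ÷ (256/3265) = 81.6250
bound on ‖Δx‖/‖x‖: κ·ε = 81.6250·1/249 = 0.3278
solve Ax = b  →  x = [30.4219 -23.2070]
2-norm of b is 3.6056; of x, 38.2630
Δx = A⁻¹·δb where δb = 1/249·3.6056·d; ‖Δx‖ = 0.1847
realised ‖Δx‖/‖x‖ = 0.0048
tightness: 0.0048 against a bound of 0.3278 (unrounded ratio ≈ 0.0147)

0.0048
0.3278


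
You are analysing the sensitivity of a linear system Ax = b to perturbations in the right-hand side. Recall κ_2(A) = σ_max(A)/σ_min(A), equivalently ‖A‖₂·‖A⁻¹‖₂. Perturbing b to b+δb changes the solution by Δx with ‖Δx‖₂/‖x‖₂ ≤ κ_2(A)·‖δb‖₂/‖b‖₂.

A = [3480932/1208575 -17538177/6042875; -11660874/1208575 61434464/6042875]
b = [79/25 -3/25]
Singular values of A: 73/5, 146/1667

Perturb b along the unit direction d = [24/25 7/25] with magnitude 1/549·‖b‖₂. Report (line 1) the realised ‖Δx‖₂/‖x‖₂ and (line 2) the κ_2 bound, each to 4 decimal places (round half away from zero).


0.0019
0.3036

largest singular value 73/5, smallest 146/1667
κ = σ_max/σ_min = (73/5)/(146/1667) = 166.7000
κ_2(A)·‖δb‖/‖b‖ = 0.3036
solve Ax = b  →  x = [24.8514 23.5735]
‖b‖₂ = 3.1623 and ‖x‖₂ = 34.2535
Δx = A⁻¹·δb where δb = 1/549·3.1623·d; ‖Δx‖ = 0.0658
realised ‖Δx‖/‖x‖ = 0.0019
tightness: 0.0019 against a bound of 0.3036 (unrounded ratio ≈ 0.0063)


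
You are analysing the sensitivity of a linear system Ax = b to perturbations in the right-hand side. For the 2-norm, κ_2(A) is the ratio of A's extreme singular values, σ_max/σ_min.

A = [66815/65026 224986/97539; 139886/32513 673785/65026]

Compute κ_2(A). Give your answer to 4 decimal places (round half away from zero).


M = AᵀA = [3786053/193492 6813520/145119; 6813520/145119 196236253/1741428]. tr(M)=8858105/66978, det(M)=279841/535824
char-poly roots: 529/4 and 529/133956
κ = σ_max/σ_min = (23/2)/(23/366) = 183.0000

183.0000


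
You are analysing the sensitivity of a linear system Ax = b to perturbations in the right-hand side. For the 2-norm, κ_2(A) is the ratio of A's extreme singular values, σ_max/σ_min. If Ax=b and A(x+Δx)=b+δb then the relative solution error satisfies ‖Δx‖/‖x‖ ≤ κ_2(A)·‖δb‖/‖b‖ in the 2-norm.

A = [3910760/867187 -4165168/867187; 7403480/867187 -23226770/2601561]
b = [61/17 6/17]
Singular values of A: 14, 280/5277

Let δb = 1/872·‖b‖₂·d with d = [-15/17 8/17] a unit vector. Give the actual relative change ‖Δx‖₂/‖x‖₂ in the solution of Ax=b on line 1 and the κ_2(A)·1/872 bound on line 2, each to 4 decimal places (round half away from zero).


from the listed singular values, σ₁ = 14, σ_n = 280/5277
κ = σ_max/σ_min = 14/(280/5277) = 263.8500
bound on ‖Δx‖/‖x‖: κ·ε = 263.8500·1/872 = 0.3026
solve Ax = b  →  x = [-40.8437 -39.0961]
‖b‖ = 3.6056, ‖x‖ = 56.5395
re-solving with b+δb shifts x by Δx of norm 0.0779
relative error = 0.0014
realised/bound (from unrounded values) ≈ 0.0046

0.0014
0.3026


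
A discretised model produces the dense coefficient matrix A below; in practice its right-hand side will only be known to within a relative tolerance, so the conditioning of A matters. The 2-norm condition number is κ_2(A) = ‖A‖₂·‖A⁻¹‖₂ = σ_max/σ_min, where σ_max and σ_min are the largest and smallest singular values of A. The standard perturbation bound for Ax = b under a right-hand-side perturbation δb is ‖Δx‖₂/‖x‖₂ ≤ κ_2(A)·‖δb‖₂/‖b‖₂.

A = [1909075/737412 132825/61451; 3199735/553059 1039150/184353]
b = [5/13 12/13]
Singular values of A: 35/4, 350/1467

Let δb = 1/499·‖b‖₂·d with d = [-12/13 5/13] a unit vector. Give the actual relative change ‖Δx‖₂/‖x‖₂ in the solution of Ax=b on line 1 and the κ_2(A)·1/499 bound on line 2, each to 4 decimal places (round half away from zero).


0.0735
0.0735

from the listed singular values, σ₁ = 35/4, σ_n = 350/1467
condition number: (35/4) ÷ (350/1467) = 36.6750
perturbation bound = 36.6750·1/499 = 0.0735
solve Ax = b  →  x = [0.0828 0.0788]
‖b‖ = 1.0000, ‖x‖ = 0.1143
Δx = A⁻¹·δb where δb = 1/499·1.0000·d; ‖Δx‖ = 0.0084
relative error = 0.0735
tightness: 0.0735 against a bound of 0.0735; the bound is attained (ratio 1)


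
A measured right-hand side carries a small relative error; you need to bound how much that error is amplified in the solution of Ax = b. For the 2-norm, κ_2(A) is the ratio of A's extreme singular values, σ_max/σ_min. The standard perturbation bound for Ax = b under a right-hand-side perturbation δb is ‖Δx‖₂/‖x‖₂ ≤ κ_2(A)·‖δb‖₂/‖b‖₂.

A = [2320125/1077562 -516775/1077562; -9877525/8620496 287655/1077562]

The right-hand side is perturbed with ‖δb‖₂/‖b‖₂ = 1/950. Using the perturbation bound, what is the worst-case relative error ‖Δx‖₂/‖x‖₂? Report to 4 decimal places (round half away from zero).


form AᵀA = [1529675505625/257138239744 -43021384875/32142279968; -43021384875/32142279968 605193425/2008892498] with trace 956062025/152967424 and determinant 390625/611869696
char-poly roots: 25/4 and 15625/152967424
so κ_2 = √((25/4) / (15625/152967424)) = 247.3600
κ_2(A)·‖δb‖/‖b‖ = 0.2604

0.2604


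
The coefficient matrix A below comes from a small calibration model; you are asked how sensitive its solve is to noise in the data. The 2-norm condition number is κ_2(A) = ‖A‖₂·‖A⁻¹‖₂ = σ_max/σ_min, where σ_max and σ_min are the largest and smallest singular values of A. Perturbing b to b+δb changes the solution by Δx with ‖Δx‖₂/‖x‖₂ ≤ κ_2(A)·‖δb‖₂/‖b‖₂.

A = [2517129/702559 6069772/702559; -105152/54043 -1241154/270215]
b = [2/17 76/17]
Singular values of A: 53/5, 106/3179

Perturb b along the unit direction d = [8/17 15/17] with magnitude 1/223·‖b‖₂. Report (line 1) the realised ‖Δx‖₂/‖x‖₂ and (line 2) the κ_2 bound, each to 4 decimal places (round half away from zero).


σ_max = 53/5, σ_min = 106/3179
condition number: (53/5) ÷ (106/3179) = 317.9000
perturbation bound = 317.9000·1/223 = 1.4256
solve Ax = b  →  x = [-110.8070 45.9652]
‖b‖₂ = 4.4721 and ‖x‖₂ = 119.9624
δb = ε·‖b‖·d = [0.0094 0.0177]; solving A·Δx = δb gives ‖Δx‖ = 0.6014
realised ‖Δx‖/‖x‖ = 0.0050
realised/bound (from unrounded values) ≈ 0.0035

0.0050
1.4256


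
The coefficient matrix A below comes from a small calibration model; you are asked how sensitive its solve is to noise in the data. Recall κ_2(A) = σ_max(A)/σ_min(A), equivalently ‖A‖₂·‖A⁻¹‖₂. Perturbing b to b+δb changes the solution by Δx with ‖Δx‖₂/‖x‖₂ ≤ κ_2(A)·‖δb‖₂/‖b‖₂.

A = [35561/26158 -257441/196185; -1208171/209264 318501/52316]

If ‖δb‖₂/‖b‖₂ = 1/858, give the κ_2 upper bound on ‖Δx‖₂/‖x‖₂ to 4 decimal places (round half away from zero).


M = AᵀA = [916484585/26050816 -3607977737/97690560; -3607977737/97690560 14208842041/366339600]. tr(M)=515517841/6969600, det(M)=3418801/6969600
solving λ² − 515517841/6969600·λ + 3418801/6969600 = 0 gives λ = 1849/25, 1849/278784
so κ_2 = √((1849/25) / (1849/278784)) = 105.6000
κ_2(A)·‖δb‖/‖b‖ = 0.1231

0.1231


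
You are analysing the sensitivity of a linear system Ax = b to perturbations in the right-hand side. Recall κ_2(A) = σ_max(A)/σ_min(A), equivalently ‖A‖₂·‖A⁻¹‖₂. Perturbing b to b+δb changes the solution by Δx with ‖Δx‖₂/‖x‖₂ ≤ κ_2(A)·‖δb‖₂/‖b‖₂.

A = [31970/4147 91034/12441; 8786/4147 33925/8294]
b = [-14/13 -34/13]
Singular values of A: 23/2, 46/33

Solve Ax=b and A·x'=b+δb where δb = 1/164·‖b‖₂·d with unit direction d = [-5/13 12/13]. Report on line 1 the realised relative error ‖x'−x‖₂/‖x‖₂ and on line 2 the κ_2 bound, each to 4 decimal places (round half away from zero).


σ_max = 23/2, σ_min = 46/33
κ_2(A) = (23/2) / (46/33) = 8.2500
bound on ‖Δx‖/‖x‖: κ·ε = 8.2500·1/164 = 0.0503
solve Ax = b  →  x = [0.9190 -1.1154]
‖b‖₂ = 2.8284 and ‖x‖₂ = 1.4453
δb = ε·‖b‖·d = [-0.0066 0.0159]; solving A·Δx = δb gives ‖Δx‖ = 0.0124
realised ‖Δx‖/‖x‖ = 0.0086
realised/bound (from unrounded values) ≈ 0.1702

0.0086
0.0503


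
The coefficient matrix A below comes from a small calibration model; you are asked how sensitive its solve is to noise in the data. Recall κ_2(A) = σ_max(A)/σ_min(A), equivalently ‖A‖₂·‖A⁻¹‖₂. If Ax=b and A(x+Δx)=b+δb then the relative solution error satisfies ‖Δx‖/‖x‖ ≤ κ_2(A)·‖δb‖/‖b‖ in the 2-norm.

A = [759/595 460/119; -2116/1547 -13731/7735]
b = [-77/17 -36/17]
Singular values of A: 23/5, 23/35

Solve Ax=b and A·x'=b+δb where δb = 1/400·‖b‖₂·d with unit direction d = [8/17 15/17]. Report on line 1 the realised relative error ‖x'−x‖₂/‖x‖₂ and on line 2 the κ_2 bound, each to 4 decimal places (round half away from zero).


from the listed singular values, σ₁ = 23/5, σ_n = 23/35
condition number: (23/5) ÷ (23/35) = 7.0000
κ_2(A)·‖δb‖/‖b‖ = 0.0175
solve Ax = b  →  x = [5.3679 -2.9431]
‖b‖₂ = 5.0000 and ‖x‖₂ = 6.1218
re-solving with b+δb shifts x by Δx of norm 0.0190
realised ‖Δx‖/‖x‖ = 0.0031
tightness: 0.0031 against a bound of 0.0175 (unrounded ratio ≈ 0.1776)

0.0031
0.0175


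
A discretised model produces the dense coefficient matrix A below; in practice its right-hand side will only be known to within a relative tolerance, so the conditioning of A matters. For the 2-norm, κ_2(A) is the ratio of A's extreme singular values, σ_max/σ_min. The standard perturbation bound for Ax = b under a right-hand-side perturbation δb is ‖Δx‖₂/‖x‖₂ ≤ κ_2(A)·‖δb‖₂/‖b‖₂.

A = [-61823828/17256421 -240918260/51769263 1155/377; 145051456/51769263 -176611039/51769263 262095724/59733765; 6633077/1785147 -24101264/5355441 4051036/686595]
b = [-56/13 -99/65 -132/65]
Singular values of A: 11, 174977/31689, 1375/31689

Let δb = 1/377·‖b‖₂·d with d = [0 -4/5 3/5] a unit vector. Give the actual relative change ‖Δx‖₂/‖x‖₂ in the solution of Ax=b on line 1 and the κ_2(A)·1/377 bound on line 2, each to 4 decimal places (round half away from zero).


0.4675
0.6724

largest singular value 11, smallest 1375/31689
κ_2(A) = 11 / (1375/31689) = 253.5120
bound on ‖Δx‖/‖x‖: κ·ε = 253.5120·1/377 = 0.6724
solve Ax = b  →  x = [0.4051 0.4405 -0.2633]
‖b‖₂ = 5.0000 and ‖x‖₂ = 0.6538
δb = ε·‖b‖·d = [0.0000 -0.0106 0.0080]; solving A·Δx = δb gives ‖Δx‖ = 0.3057
realised ‖Δx‖/‖x‖ = 0.4675
tightness: 0.4675 against a bound of 0.6724 (unrounded ratio ≈ 0.6953)


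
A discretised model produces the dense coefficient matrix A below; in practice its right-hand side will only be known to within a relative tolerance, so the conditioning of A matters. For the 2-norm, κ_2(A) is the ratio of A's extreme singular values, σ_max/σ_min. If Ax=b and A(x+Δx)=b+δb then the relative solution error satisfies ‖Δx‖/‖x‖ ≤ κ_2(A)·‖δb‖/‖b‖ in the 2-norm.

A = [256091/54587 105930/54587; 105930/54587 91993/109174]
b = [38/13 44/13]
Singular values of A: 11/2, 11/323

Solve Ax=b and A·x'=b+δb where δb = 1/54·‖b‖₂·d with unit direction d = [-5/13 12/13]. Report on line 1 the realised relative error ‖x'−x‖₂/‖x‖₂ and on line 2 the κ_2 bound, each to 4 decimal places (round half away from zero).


largest singular value 11/2, smallest 11/323
κ = σ_max/σ_min = (11/2)/(11/323) = 161.5000
κ_2(A)·‖δb‖/‖b‖ = 2.9907
solve Ax = b  →  x = [-21.9161 54.4895]
‖b‖ = 4.4721, ‖x‖ = 58.7318
with δb = [-0.0319 0.0764], A·Δx = δb → ‖Δx‖ = 2.4318
dividing the unrounded norms, ‖Δx‖/‖x‖ = 0.0414
realised/bound (from unrounded values) ≈ 0.0138

0.0414
2.9907


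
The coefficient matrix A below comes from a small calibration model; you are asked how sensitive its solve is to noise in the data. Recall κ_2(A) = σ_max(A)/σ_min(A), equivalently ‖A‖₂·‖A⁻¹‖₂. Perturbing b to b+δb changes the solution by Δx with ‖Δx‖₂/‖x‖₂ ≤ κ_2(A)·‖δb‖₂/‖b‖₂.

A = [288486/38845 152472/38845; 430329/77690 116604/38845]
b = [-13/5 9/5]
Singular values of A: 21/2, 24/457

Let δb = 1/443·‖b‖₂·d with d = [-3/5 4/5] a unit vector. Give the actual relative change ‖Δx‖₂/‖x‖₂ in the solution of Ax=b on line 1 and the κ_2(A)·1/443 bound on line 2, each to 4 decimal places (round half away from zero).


largest singular value 21/2, smallest 24/457
condition number: (21/2) ÷ (24/457) = 199.9375
κ_2(A)·‖δb‖/‖b‖ = 0.4513
solve Ax = b  →  x = [-26.9664 50.3596]
‖b‖₂ = 3.1623 and ‖x‖₂ = 57.1251
with δb = [-0.0043 0.0057], A·Δx = δb → ‖Δx‖ = 0.1359
dividing the unrounded norms, ‖Δx‖/‖x‖ = 0.0024
tightness: 0.0024 against a bound of 0.4513 (unrounded ratio ≈ 0.0053)

0.0024
0.4513


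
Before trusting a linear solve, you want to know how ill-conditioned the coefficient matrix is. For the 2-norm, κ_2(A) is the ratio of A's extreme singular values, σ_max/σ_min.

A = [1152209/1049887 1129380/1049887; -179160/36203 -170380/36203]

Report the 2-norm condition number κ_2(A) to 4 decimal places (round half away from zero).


309.0500

AᵀA = [16848459601/655718449 16045831620/655718449; 16045831620/655718449 15282080800/655718449]; tr = 38205161/779689, det = 19600/779689
eigenvalues of AᵀA: λ = (tr ± √(tr²−4·det))/2 = 49, 400/779689
σ_max=√49=7, σ_min=√(400/779689)=(20/883) → κ = 309.0500


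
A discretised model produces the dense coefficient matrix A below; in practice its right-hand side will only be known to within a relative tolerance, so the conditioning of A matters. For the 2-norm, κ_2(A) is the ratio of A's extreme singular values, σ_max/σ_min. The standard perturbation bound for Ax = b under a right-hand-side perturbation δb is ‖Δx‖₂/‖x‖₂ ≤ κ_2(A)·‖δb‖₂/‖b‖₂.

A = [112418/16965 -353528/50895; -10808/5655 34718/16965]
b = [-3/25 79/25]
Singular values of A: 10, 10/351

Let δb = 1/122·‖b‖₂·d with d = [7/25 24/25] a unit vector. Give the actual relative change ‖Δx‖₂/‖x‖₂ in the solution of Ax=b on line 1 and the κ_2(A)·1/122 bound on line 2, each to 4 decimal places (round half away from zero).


σ_max = 10, σ_min = 10/351
κ = σ_max/σ_min = 10/(10/351) = 351.0000
worst-case relative error ≤ 351.0000 × 1/122 = 2.8770
solve Ax = b  →  x = [76.1828 72.6931]
2-norm of b is 3.1623; of x, 105.3000
δb = ε·‖b‖·d = [0.0073 0.0249]; solving A·Δx = δb gives ‖Δx‖ = 0.9098
dividing the unrounded norms, ‖Δx‖/‖x‖ = 0.0086
tightness: 0.0086 against a bound of 2.8770 (unrounded ratio ≈ 0.0030)

0.0086
2.8770


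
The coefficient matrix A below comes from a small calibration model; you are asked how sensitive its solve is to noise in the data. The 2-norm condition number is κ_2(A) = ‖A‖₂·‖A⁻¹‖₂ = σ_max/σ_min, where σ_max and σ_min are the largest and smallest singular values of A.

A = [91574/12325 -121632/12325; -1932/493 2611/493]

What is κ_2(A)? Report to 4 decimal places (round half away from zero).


M = AᵀA = [37088884/525625 -49450212/525625; -49450212/525625 65934841/525625]. tr(M)=4120949/21025, det(M)=9604/21025
λ_max, λ_min = (4120949/21025 ± √16981412964201/442050625)/2 = 196, 49/21025
κ = σ_max/σ_min = 14/(7/145) = 290.0000

290.0000


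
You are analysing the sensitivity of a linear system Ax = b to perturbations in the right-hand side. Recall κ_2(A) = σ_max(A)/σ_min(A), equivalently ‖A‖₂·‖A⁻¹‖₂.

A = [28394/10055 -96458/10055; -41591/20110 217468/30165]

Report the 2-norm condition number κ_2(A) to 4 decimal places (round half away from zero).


301.6500

M = AᵀA = [198187529/16176484 -509553646/12132363; -509553646/12132363 5241185716/36397089]. tr(M)=22748430625/145588356, det(M)=9765625/36397089
λ_max, λ_min = (22748430625/145588356 ± √517468347719812890625/21195969402782736)/2 = 625/4, 62500/36397089
κ_2(A) = √(λ_max/λ_min) = √((625/4) / (62500/36397089)) = 301.6500


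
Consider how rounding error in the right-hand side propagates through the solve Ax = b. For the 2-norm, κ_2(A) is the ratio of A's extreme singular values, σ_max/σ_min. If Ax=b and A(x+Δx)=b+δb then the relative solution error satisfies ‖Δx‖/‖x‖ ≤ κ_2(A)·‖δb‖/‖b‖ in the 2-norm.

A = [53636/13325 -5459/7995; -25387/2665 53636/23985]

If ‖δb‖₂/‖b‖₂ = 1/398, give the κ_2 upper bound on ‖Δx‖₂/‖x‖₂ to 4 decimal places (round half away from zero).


0.1131

form AᵀA = [112362809/1050625 -45483328/1891125; -45483328/1891125 744385/136161] with trace 5691034/50625 and determinant 7890481/1265625
solving λ² − 5691034/50625·λ + 7890481/1265625 = 0 gives λ = 2809/25, 2809/50625
κ_2(A) = √(λ_max/λ_min) = √((2809/25) / (2809/50625)) = 45.0000
bound on ‖Δx‖/‖x‖: κ·ε = 45.0000·1/398 = 0.1131


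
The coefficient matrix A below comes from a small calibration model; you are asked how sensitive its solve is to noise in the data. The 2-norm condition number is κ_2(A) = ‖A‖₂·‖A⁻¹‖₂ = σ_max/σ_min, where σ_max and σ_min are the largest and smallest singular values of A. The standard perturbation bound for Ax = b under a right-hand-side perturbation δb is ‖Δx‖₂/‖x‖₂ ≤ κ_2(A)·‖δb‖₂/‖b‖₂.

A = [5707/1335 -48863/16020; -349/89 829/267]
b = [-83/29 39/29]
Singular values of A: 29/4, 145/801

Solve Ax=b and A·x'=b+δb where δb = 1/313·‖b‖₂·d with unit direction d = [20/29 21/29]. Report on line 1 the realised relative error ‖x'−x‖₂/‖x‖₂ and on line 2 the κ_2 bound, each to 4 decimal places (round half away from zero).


0.0101
0.1280

from the listed singular values, σ₁ = 29/4, σ_n = 145/801
condition number: (29/4) ÷ (145/801) = 40.0500
perturbation bound = 40.0500·1/313 = 0.1280
solve Ax = b  →  x = [-3.6455 -4.1710]
2-norm of b is 3.1623; of x, 5.5396
with δb = [0.0070 0.0073], A·Δx = δb → ‖Δx‖ = 0.0558
realised ‖Δx‖/‖x‖ = 0.0101
tightness: 0.0101 against a bound of 0.1280 (unrounded ratio ≈ 0.0787)


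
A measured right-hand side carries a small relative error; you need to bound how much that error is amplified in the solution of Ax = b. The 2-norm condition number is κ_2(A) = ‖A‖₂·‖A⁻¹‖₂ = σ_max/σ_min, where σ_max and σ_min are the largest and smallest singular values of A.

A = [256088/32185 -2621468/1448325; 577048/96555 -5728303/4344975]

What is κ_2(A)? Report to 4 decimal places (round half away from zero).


317.9250

form AᵀA = [36928558720/372914721 -373897770568/16781162445; -373897770568/16781162445 3786492221401/755152310025] with trace 46738146121/449228025 and determinant 5345344/49914225
eigenvalues of AᵀA: λ = (tr ± √(tr²−4·det))/2 = 2601/25, 18496/17969121
σ_max=√(2601/25)=(51/5), σ_min=√(18496/17969121)=(136/4239) → κ = 317.9250


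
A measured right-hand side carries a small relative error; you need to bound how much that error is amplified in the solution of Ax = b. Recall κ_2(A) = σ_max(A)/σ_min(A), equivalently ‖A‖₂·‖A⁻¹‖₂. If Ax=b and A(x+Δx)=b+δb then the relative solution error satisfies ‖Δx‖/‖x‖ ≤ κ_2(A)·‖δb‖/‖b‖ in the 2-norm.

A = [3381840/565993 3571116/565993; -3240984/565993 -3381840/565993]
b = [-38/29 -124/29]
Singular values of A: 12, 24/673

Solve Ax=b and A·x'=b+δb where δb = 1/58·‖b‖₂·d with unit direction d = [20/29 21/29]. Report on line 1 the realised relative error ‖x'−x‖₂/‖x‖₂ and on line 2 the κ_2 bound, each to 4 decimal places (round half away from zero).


0.0193
5.8017

σ_max = 12, σ_min = 24/673
condition number: 12 ÷ (24/673) = 336.5000
perturbation bound = 336.5000·1/58 = 5.8017
solve Ax = b  →  x = [81.3391 -77.2356]
2-norm of b is 4.4721; of x, 112.1668
δb = ε·‖b‖·d = [0.0532 0.0558]; solving A·Δx = δb gives ‖Δx‖ = 2.1622
relative error = 0.0193
tightness: 0.0193 against a bound of 5.8017 (unrounded ratio ≈ 0.0033)


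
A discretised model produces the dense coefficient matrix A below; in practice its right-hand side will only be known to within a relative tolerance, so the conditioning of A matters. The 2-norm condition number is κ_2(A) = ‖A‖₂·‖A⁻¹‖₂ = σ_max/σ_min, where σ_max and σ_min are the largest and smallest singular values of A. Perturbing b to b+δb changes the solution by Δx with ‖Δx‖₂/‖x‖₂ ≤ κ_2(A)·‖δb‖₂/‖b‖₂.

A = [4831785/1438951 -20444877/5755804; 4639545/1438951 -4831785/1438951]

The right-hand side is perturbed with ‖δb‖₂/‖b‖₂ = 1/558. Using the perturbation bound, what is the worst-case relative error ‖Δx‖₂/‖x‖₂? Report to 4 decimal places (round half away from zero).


M = AᵀA = [53354963250/2462045161 -224083692945/9848180644; -224083692945/9848180644 941178758769/39392722576]. tr(M)=2134195209/46840336, det(M)=1476225/46840336
char-poly roots: 729/16 and 2025/2927521
κ_2(A) = √(λ_max/λ_min) = √((729/16) / (2025/2927521)) = 256.6500
worst-case relative error ≤ 256.6500 × 1/558 = 0.4599

0.4599


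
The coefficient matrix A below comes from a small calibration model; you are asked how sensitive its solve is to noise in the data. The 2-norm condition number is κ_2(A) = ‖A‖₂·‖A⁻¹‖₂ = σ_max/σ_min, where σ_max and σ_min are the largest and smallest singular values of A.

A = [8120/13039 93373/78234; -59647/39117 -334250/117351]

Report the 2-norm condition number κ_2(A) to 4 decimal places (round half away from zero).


M = AᵀA = [24563161/9054081 138158930/27162243; 138158930/27162243 3108632569/325946916]. tr(M)=13816285/1127844, det(M)=2401/1127844
solving λ² − 13816285/1127844·λ + 2401/1127844 = 0 gives λ = 49/4, 49/281961
σ_max=√(49/4)=(7/2), σ_min=√(49/281961)=(7/531) → κ = 265.5000

265.5000


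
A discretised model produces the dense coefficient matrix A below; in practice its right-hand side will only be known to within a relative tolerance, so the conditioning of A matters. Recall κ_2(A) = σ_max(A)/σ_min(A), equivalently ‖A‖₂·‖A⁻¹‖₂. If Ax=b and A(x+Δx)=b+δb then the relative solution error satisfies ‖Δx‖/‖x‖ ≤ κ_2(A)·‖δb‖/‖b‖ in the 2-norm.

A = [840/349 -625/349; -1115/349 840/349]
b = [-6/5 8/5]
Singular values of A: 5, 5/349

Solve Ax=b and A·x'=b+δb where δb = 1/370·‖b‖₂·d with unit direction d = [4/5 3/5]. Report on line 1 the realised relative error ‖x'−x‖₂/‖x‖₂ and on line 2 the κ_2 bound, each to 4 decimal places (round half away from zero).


largest singular value 5, smallest 5/349
κ_2(A) = 5 / (5/349) = 349.0000
perturbation bound = 349.0000·1/370 = 0.9432
solve Ax = b  →  x = [-0.3200 0.2400]
2-norm of b is 2.0000; of x, 0.4000
Δx = A⁻¹·δb where δb = 1/370·2.0000·d; ‖Δx‖ = 0.3773
relative error = 0.9432
tightness: 0.9432 against a bound of 0.9432; the bound is attained (ratio 1)

0.9432
0.9432


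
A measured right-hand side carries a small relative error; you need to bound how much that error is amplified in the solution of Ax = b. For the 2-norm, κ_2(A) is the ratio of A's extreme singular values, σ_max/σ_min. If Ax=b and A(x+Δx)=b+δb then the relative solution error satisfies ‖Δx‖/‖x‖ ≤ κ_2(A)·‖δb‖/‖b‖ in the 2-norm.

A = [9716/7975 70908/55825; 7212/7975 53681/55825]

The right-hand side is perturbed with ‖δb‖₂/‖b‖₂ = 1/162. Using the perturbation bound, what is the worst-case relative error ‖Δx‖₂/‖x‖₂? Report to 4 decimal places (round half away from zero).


form AᵀA = [5856544/2544025 8608716/3561635; 8608716/3561635 316383769/124657225] with trace 28697/5929 and determinant 16/30625
λ_max, λ_min = (28697/5929 ± √514652716449/21970650625)/2 = 121/25, 16/148225
κ_2(A) = √(λ_max/λ_min) = √((121/25) / (16/148225)) = 211.7500
perturbation bound = 211.7500·1/162 = 1.3071

1.3071


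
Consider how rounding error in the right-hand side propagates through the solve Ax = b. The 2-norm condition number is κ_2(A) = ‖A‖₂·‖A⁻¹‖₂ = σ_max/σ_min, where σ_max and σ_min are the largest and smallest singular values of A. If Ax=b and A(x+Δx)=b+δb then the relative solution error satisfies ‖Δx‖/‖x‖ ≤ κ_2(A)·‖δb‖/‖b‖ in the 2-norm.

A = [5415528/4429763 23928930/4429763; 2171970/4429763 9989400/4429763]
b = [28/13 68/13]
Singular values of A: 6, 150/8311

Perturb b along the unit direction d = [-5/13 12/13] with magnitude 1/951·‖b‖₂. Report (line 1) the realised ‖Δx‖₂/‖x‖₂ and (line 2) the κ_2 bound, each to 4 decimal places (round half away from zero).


0.0015
0.3496

from the listed singular values, σ₁ = 6, σ_n = 150/8311
condition number: 6 ÷ (150/8311) = 332.4400
perturbation bound = 332.4400·1/951 = 0.3496
solve Ax = b  →  x = [-216.0748 49.3002]
‖b‖₂ = 5.6569 and ‖x‖₂ = 221.6277
with δb = [-0.0023 0.0055], A·Δx = δb → ‖Δx‖ = 0.3296
relative error = 0.0015
so the bound overstates the realised error by a factor of ≈ 235.0716 (computed from the unrounded values)


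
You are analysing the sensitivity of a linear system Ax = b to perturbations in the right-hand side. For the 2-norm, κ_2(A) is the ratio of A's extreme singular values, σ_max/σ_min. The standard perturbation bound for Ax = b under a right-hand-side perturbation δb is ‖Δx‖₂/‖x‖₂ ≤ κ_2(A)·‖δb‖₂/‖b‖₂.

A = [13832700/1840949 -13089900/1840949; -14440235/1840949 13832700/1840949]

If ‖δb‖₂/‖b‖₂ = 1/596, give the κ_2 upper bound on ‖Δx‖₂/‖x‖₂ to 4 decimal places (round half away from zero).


form AᵀA = [475462516225/4029837361 -452813434500/4029837361; -452813434500/4029837361 431259300000/4029837361] with trace 1078147225/4791721 and determinant 2250000/4791721
λ_max, λ_min = (1078147225/4791721 ± √1162358313286200625/22960590141841)/2 = 225, 10000/4791721
σ_max=√225=15, σ_min=√(10000/4791721)=(100/2189) → κ = 328.3500
bound on ‖Δx‖/‖x‖: κ·ε = 328.3500·1/596 = 0.5509

0.5509


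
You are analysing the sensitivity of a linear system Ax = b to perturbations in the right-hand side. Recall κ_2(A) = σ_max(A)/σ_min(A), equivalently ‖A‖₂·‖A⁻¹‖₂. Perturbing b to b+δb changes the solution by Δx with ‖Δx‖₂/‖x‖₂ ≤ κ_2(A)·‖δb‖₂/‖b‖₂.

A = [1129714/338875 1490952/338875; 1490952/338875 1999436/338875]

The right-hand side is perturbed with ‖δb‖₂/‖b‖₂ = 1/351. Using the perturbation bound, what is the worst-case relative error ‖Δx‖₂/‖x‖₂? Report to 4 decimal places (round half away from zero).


0.7724

AᵀA = [139967663524/4593450625 186616498032/4593450625; 186616498032/4593450625 248827287376/4593450625]; tr = 15551798036/183738025, det = 17909824/183738025
eigenvalues of AᵀA: λ = (tr ± √(tr²−4·det))/2 = 2116/25, 8464/7349521
κ = σ_max/σ_min = (46/5)/(92/2711) = 271.1000
worst-case relative error ≤ 271.1000 × 1/351 = 0.7724


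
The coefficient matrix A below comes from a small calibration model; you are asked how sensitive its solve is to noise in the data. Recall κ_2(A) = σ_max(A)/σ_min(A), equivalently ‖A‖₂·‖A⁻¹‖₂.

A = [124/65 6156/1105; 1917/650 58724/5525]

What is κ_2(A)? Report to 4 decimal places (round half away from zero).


40.6250

M = AᵀA = [5212489/422500 4433562/105625; 4433562/105625 15210784/105625]. tr(M)=105689/676, det(M)=2500/169
solving λ² − 105689/676·λ + 2500/169 = 0 gives λ = 625/4, 16/169
κ_2(A) = √(λ_max/λ_min) = √((625/4) / (16/169)) = 40.6250


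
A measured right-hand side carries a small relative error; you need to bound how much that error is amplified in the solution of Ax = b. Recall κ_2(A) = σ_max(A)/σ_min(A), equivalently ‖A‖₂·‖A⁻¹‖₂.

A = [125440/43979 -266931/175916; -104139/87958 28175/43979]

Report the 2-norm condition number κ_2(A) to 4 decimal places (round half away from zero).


398.0000

AᵀA = [436601809/45778756 -116426205/22889378; -116426205/22889378 496765969/183115024]; tr = 7761845/633616, det = 2401/2534464
λ_max, λ_min = (7761845/633616 ± √60244716492009/401469235456)/2 = 49/4, 49/633616
so κ_2 = √((49/4) / (49/633616)) = 398.0000


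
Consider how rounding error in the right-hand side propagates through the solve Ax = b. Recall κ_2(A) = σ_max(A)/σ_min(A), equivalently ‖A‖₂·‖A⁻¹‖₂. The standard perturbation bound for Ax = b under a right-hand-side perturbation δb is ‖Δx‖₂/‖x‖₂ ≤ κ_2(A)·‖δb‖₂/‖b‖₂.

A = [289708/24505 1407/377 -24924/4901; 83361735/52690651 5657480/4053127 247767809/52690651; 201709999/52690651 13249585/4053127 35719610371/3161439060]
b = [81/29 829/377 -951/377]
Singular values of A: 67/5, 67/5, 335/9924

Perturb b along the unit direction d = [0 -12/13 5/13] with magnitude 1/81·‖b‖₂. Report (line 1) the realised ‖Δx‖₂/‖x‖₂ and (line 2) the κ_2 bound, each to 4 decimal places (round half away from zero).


largest singular value 67/5, smallest 335/9924
condition number: (67/5) ÷ (335/9924) = 396.9600
perturbation bound = 396.9600·1/81 = 4.9007
solve Ax = b  →  x = [-31.4024 82.0641 -13.3269]
2-norm of b is 4.3589; of x, 88.8720
δb = ε·‖b‖·d = [0.0000 -0.0497 0.0207]; solving A·Δx = δb gives ‖Δx‖ = 1.5942
dividing the unrounded norms, ‖Δx‖/‖x‖ = 0.0179
realised/bound (from unrounded values) ≈ 0.0037

0.0179
4.9007


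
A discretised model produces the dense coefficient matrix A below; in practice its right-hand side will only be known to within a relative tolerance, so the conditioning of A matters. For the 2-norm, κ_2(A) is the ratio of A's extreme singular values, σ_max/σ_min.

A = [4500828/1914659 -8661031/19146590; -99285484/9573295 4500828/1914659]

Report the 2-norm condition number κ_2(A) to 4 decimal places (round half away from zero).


142.3750

AᵀA = [6165403718176/54519915025 -277428787506/10903983005; -277428787506/10903983005 1249707749281/218079660100]; tr = 3082846237/25946420, det = 564632644/810825625
eigenvalues of AᵀA: λ = (tr ± √(tr²−4·det))/2 = 11881/100, 190096/32433025
so κ_2 = √((11881/100) / (190096/32433025)) = 142.3750


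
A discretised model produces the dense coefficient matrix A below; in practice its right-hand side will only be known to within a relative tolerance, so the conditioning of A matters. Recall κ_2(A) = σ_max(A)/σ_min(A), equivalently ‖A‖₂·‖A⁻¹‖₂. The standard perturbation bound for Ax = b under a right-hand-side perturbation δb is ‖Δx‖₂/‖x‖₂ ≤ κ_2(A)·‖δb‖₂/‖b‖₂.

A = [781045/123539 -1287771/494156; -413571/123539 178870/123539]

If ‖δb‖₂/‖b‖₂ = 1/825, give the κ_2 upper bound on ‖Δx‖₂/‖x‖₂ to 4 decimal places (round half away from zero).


0.1694

AᵀA = [2702672194/52809289 -4504182975/211237156; -4504182975/211237156 7509570169/844948624]; tr = 300309617/4999696, det = 923521/4999696
λ_max, λ_min = (300309617/4999696 ± √90167396765688225/24996960092416)/2 = 961/16, 961/312481
so κ_2 = √((961/16) / (961/312481)) = 139.7500
bound on ‖Δx‖/‖x‖: κ·ε = 139.7500·1/825 = 0.1694


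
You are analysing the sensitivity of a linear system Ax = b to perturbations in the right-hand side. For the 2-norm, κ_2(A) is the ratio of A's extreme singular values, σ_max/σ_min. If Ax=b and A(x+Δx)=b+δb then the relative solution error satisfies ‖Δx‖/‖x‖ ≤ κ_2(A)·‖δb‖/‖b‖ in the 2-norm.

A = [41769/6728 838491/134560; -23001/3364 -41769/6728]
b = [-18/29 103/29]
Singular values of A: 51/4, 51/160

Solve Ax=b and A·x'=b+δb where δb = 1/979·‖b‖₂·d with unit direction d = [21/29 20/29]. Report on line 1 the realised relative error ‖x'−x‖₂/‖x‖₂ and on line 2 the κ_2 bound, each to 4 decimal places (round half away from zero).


from the listed singular values, σ₁ = 51/4, σ_n = 51/160
κ_2(A) = (51/4) / (51/160) = 40.0000
perturbation bound = 40.0000·1/979 = 0.0409
solve Ax = b  →  x = [-4.4976 4.3813]
‖b‖₂ = 3.6056 and ‖x‖₂ = 6.2789
re-solving with b+δb shifts x by Δx of norm 0.0116
relative error = 0.0018
tightness: 0.0018 against a bound of 0.0409 (unrounded ratio ≈ 0.0450)

0.0018
0.0409


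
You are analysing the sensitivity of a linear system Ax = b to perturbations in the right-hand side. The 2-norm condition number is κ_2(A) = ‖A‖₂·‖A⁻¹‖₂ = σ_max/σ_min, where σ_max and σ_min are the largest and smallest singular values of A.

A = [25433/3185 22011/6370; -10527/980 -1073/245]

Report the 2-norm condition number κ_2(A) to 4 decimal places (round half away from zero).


98.0000

M = AᵀA = [1163103841/6492304 121141845/1623076; 121141845/1623076 50511301/1623076]. tr(M)=8077805/38416, det(M)=707281/153664
eigenvalues of AᵀA: λ = (tr ± √(tr²−4·det))/2 = 841/4, 841/38416
so κ_2 = √((841/4) / (841/38416)) = 98.0000


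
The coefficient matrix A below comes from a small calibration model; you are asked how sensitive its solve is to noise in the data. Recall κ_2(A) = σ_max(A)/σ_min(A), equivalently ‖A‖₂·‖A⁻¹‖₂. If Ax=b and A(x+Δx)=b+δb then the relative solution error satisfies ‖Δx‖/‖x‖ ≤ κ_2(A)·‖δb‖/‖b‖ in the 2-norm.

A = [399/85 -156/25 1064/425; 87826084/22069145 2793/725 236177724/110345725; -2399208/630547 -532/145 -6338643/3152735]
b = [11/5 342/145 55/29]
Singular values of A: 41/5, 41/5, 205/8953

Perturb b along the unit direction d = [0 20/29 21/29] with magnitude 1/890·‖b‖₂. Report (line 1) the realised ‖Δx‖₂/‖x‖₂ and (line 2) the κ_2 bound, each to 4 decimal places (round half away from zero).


0.0014
0.4024

σ_max = 41/5, σ_min = 205/8953
κ = σ_max/σ_min = (41/5)/(205/8953) = 358.1200
perturbation bound = 358.1200·1/890 = 0.4024
solve Ax = b  →  x = [-61.4699 -0.1725 115.7048]
‖b‖ = 3.7417, ‖x‖ = 131.0198
re-solving with b+δb shifts x by Δx of norm 0.1836
relative error = 0.0014
tightness: 0.0014 against a bound of 0.4024 (unrounded ratio ≈ 0.0035)


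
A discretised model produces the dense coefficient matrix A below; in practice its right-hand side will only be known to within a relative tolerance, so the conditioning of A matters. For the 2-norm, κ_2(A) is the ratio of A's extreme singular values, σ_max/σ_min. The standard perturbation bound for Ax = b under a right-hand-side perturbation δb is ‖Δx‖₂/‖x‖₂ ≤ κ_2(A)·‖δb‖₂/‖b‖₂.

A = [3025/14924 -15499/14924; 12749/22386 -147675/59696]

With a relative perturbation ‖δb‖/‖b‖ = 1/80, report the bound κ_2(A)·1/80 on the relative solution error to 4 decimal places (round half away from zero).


M = AᵀA = [4334341/11861136 -4268275/2635808; -4268275/2635808 151783489/21086464]. tr(M)=853897/112896, det(M)=14641/1806336
solving λ² − 853897/112896·λ + 14641/1806336 = 0 gives λ = 121/16, 121/112896
σ_max=√(121/16)=(11/4), σ_min=√(121/112896)=(11/336) → κ = 84.0000
worst-case relative error ≤ 84.0000 × 1/80 = 1.0500

1.0500
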